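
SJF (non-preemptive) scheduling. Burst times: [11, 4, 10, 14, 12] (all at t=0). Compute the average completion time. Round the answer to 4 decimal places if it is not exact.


SJF order (ascending): [4, 10, 11, 12, 14]
Completion times:
  Job 1: burst=4, C=4
  Job 2: burst=10, C=14
  Job 3: burst=11, C=25
  Job 4: burst=12, C=37
  Job 5: burst=14, C=51
Average completion = 131/5 = 26.2

26.2


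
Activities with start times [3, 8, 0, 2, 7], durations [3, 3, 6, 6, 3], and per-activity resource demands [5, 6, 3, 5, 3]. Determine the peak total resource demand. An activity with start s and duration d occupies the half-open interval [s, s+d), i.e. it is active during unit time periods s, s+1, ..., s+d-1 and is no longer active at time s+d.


Each activity i is active on [start_i, start_i + duration_i).
Compute total resource usage per time slot:
  t=0: active resources = [3], total = 3
  t=1: active resources = [3], total = 3
  t=2: active resources = [3, 5], total = 8
  t=3: active resources = [5, 3, 5], total = 13
  t=4: active resources = [5, 3, 5], total = 13
  t=5: active resources = [5, 3, 5], total = 13
  t=6: active resources = [5], total = 5
  t=7: active resources = [5, 3], total = 8
  t=8: active resources = [6, 3], total = 9
  t=9: active resources = [6, 3], total = 9
  t=10: active resources = [6], total = 6
Peak resource demand = 13

13


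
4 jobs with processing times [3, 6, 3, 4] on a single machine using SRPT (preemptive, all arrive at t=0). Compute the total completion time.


Since all jobs arrive at t=0, SRPT equals SPT ordering.
SPT order: [3, 3, 4, 6]
Completion times:
  Job 1: p=3, C=3
  Job 2: p=3, C=6
  Job 3: p=4, C=10
  Job 4: p=6, C=16
Total completion time = 3 + 6 + 10 + 16 = 35

35


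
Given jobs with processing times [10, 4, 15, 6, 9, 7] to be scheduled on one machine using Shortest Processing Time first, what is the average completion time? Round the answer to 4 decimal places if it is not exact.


Sort jobs by processing time (SPT order): [4, 6, 7, 9, 10, 15]
Compute completion times sequentially:
  Job 1: processing = 4, completes at 4
  Job 2: processing = 6, completes at 10
  Job 3: processing = 7, completes at 17
  Job 4: processing = 9, completes at 26
  Job 5: processing = 10, completes at 36
  Job 6: processing = 15, completes at 51
Sum of completion times = 144
Average completion time = 144/6 = 24.0

24.0


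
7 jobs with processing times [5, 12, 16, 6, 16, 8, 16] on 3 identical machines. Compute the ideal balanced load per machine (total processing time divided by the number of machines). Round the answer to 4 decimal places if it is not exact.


Total processing time = 5 + 12 + 16 + 6 + 16 + 8 + 16 = 79
Number of machines = 3
Ideal balanced load = 79 / 3 = 26.3333

26.3333


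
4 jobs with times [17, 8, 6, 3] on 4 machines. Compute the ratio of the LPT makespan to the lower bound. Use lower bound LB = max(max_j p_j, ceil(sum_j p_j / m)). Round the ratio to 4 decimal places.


LPT order: [17, 8, 6, 3]
Machine loads after assignment: [17, 8, 6, 3]
LPT makespan = 17
Lower bound = max(max_job, ceil(total/4)) = max(17, 9) = 17
Ratio = 17 / 17 = 1.0

1.0


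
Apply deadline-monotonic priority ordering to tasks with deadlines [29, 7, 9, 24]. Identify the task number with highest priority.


Sort tasks by relative deadline (ascending):
  Task 2: deadline = 7
  Task 3: deadline = 9
  Task 4: deadline = 24
  Task 1: deadline = 29
Priority order (highest first): [2, 3, 4, 1]
Highest priority task = 2

2


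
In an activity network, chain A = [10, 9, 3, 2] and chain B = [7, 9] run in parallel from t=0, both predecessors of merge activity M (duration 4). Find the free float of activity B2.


ES(B2) = sum of predecessors on chain B = 7
EF(B2) = ES + duration = 7 + 9 = 16
Successor of B2 is M. ES(M) = max(sum(A), sum(B)) = max(24, 16) = 24
Free float = ES(successor) - EF(current) = 24 - 16 = 8

8


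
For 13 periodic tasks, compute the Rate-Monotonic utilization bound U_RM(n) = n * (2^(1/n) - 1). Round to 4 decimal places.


Compute 2^(1/13) = 1.0547660765
Subtract 1: 1.0547660765 - 1 = 0.0547660765
Multiply by n: 13 * 0.0547660765 = 0.7119589945
Round to 4 dp: 0.7120

0.7120


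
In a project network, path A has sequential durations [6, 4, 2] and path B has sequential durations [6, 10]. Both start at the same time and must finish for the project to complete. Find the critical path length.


Path A total = 6 + 4 + 2 = 12
Path B total = 6 + 10 = 16
Critical path = longest path = max(12, 16) = 16

16


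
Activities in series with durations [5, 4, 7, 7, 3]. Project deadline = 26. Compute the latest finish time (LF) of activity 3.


LF(activity 3) = deadline - sum of successor durations
Successors: activities 4 through 5 with durations [7, 3]
Sum of successor durations = 10
LF = 26 - 10 = 16

16


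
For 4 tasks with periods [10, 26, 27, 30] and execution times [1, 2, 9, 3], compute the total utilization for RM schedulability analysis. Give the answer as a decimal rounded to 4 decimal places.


Compute individual utilizations (exact fractions):
  Task 1: C/T = 1/10 (approx. 0.1)
  Task 2: C/T = 2/26 = 1/13 (approx. 0.0769)
  Task 3: C/T = 9/27 = 1/3 (approx. 0.3333)
  Task 4: C/T = 3/30 = 1/10 (approx. 0.1)
Total utilization U = 1/10 + 1/13 + 1/3 + 1/10 = 119/195
Rounded to 4 decimal places: U = 0.6103
RM (Liu & Layland) bound for 4 tasks = 0.756828; compare with U = 119/195 (approx. 0.610256)
U <= bound, so schedulable by RM sufficient condition.

0.6103


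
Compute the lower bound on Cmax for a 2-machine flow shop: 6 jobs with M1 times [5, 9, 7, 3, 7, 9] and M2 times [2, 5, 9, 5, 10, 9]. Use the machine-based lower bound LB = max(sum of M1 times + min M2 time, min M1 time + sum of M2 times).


LB1 = sum(M1 times) + min(M2 times) = 40 + 2 = 42
LB2 = min(M1 times) + sum(M2 times) = 3 + 40 = 43
Lower bound = max(LB1, LB2) = max(42, 43) = 43

43


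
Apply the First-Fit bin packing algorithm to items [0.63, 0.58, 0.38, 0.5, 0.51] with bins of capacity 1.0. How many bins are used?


Place items sequentially using First-Fit:
  Item 0.63 -> new Bin 1
  Item 0.58 -> new Bin 2
  Item 0.38 -> Bin 2 (now 0.96)
  Item 0.5 -> new Bin 3
  Item 0.51 -> new Bin 4
Total bins used = 4

4


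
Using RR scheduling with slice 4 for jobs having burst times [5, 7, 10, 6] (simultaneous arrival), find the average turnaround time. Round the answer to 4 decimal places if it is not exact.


Time quantum = 4
Execution trace:
  J1 runs 4 units, time = 4
  J2 runs 4 units, time = 8
  J3 runs 4 units, time = 12
  J4 runs 4 units, time = 16
  J1 runs 1 units, time = 17
  J2 runs 3 units, time = 20
  J3 runs 4 units, time = 24
  J4 runs 2 units, time = 26
  J3 runs 2 units, time = 28
Finish times: [17, 20, 28, 26]
Average turnaround = 91/4 = 22.75

22.75


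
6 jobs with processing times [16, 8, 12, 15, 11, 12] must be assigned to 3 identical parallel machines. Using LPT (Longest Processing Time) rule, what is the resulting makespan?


Sort jobs in decreasing order (LPT): [16, 15, 12, 12, 11, 8]
Assign each job to the least loaded machine:
  Machine 1: jobs [16, 8], load = 24
  Machine 2: jobs [15, 11], load = 26
  Machine 3: jobs [12, 12], load = 24
Makespan = max load = 26

26


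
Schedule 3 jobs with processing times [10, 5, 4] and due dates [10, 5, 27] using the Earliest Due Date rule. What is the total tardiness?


Sort by due date (EDD order): [(5, 5), (10, 10), (4, 27)]
Compute completion times and tardiness:
  Job 1: p=5, d=5, C=5, tardiness=max(0,5-5)=0
  Job 2: p=10, d=10, C=15, tardiness=max(0,15-10)=5
  Job 3: p=4, d=27, C=19, tardiness=max(0,19-27)=0
Total tardiness = 5

5


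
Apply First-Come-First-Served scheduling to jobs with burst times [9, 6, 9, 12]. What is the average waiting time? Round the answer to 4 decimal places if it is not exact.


FCFS order (as given): [9, 6, 9, 12]
Waiting times:
  Job 1: wait = 0
  Job 2: wait = 9
  Job 3: wait = 15
  Job 4: wait = 24
Sum of waiting times = 48
Average waiting time = 48/4 = 12.0

12.0


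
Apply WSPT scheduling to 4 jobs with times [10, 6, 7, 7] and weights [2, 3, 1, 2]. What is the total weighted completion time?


Compute p/w ratios and sort ascending (WSPT): [(6, 3), (7, 2), (10, 2), (7, 1)]
Compute weighted completion times:
  Job (p=6,w=3): C=6, w*C=3*6=18
  Job (p=7,w=2): C=13, w*C=2*13=26
  Job (p=10,w=2): C=23, w*C=2*23=46
  Job (p=7,w=1): C=30, w*C=1*30=30
Total weighted completion time = 120

120


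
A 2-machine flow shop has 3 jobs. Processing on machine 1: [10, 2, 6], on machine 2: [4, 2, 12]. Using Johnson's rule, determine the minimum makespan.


Apply Johnson's rule:
  Group 1 (a <= b): [(2, 2, 2), (3, 6, 12)]
  Group 2 (a > b): [(1, 10, 4)]
Optimal job order: [2, 3, 1]
Schedule:
  Job 2: M1 done at 2, M2 done at 4
  Job 3: M1 done at 8, M2 done at 20
  Job 1: M1 done at 18, M2 done at 24
Makespan = 24

24


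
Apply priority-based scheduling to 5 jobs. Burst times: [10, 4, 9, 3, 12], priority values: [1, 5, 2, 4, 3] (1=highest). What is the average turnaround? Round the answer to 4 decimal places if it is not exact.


Sort by priority (ascending = highest first):
Order: [(1, 10), (2, 9), (3, 12), (4, 3), (5, 4)]
Completion times:
  Priority 1, burst=10, C=10
  Priority 2, burst=9, C=19
  Priority 3, burst=12, C=31
  Priority 4, burst=3, C=34
  Priority 5, burst=4, C=38
Average turnaround = 132/5 = 26.4

26.4


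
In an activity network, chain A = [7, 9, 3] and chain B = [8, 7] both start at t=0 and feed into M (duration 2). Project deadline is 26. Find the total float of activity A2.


Forward pass: ES(A2) = sum of predecessors on chain A = 7
EF = ES + duration = 7 + 9 = 16
Backward pass: LF(M) = deadline = 26; LS(M) = 26 - 2 = 24
LF(A2) = LS(M) - sum(successors on chain A) = 24 - 3 = 21
LS = LF - duration = 21 - 9 = 12
Total float = LS - ES = 12 - 7 = 5

5


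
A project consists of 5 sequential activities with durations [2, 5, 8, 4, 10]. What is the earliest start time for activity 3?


Activity 3 starts after activities 1 through 2 complete.
Predecessor durations: [2, 5]
ES = 2 + 5 = 7

7


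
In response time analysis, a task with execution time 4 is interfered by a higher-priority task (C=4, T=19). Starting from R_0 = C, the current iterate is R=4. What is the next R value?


R_next = C + ceil(R_prev / T_hp) * C_hp
ceil(4 / 19) = ceil(0.2105) = 1
Interference = 1 * 4 = 4
R_next = 4 + 4 = 8

8


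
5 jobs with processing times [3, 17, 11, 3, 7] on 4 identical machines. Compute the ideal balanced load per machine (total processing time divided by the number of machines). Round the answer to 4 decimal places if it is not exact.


Total processing time = 3 + 17 + 11 + 3 + 7 = 41
Number of machines = 4
Ideal balanced load = 41 / 4 = 10.25

10.25


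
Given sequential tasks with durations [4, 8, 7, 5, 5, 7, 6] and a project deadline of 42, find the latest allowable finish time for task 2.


LF(activity 2) = deadline - sum of successor durations
Successors: activities 3 through 7 with durations [7, 5, 5, 7, 6]
Sum of successor durations = 30
LF = 42 - 30 = 12

12


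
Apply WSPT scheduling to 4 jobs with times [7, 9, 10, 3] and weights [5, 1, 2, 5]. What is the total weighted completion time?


Compute p/w ratios and sort ascending (WSPT): [(3, 5), (7, 5), (10, 2), (9, 1)]
Compute weighted completion times:
  Job (p=3,w=5): C=3, w*C=5*3=15
  Job (p=7,w=5): C=10, w*C=5*10=50
  Job (p=10,w=2): C=20, w*C=2*20=40
  Job (p=9,w=1): C=29, w*C=1*29=29
Total weighted completion time = 134

134


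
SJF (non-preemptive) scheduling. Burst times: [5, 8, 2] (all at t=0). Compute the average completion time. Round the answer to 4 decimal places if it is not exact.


SJF order (ascending): [2, 5, 8]
Completion times:
  Job 1: burst=2, C=2
  Job 2: burst=5, C=7
  Job 3: burst=8, C=15
Average completion = 24/3 = 8.0

8.0


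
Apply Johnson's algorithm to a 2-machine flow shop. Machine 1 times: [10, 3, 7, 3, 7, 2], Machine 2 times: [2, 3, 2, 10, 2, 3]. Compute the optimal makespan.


Apply Johnson's rule:
  Group 1 (a <= b): [(6, 2, 3), (2, 3, 3), (4, 3, 10)]
  Group 2 (a > b): [(1, 10, 2), (3, 7, 2), (5, 7, 2)]
Optimal job order: [6, 2, 4, 1, 3, 5]
Schedule:
  Job 6: M1 done at 2, M2 done at 5
  Job 2: M1 done at 5, M2 done at 8
  Job 4: M1 done at 8, M2 done at 18
  Job 1: M1 done at 18, M2 done at 20
  Job 3: M1 done at 25, M2 done at 27
  Job 5: M1 done at 32, M2 done at 34
Makespan = 34

34


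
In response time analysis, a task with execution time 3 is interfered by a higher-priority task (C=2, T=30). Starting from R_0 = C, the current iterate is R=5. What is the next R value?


R_next = C + ceil(R_prev / T_hp) * C_hp
ceil(5 / 30) = ceil(0.1667) = 1
Interference = 1 * 2 = 2
R_next = 3 + 2 = 5
R_next = R_prev, so the iteration has converged (response time = 5).

5


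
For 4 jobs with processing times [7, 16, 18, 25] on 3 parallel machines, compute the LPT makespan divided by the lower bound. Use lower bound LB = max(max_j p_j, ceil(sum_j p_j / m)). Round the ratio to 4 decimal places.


LPT order: [25, 18, 16, 7]
Machine loads after assignment: [25, 18, 23]
LPT makespan = 25
Lower bound = max(max_job, ceil(total/3)) = max(25, 22) = 25
Ratio = 25 / 25 = 1.0

1.0


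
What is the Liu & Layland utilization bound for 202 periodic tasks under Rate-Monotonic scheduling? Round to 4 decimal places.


Compute 2^(1/202) = 1.0034373158
Subtract 1: 1.0034373158 - 1 = 0.0034373158
Multiply by n: 202 * 0.0034373158 = 0.6943377916
Round to 4 dp: 0.6943

0.6943


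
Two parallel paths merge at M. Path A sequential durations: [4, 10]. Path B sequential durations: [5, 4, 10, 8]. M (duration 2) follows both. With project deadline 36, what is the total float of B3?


Forward pass: ES(B3) = sum of predecessors on chain B = 9
EF = ES + duration = 9 + 10 = 19
Backward pass: LF(M) = deadline = 36; LS(M) = 36 - 2 = 34
LF(B3) = LS(M) - sum(successors on chain B) = 34 - 8 = 26
LS = LF - duration = 26 - 10 = 16
Total float = LS - ES = 16 - 9 = 7

7


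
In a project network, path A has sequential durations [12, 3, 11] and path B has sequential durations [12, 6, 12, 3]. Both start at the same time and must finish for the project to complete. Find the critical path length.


Path A total = 12 + 3 + 11 = 26
Path B total = 12 + 6 + 12 + 3 = 33
Critical path = longest path = max(26, 33) = 33

33


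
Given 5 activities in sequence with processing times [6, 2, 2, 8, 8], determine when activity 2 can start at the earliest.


Activity 2 starts after activities 1 through 1 complete.
Predecessor durations: [6]
ES = 6 = 6

6


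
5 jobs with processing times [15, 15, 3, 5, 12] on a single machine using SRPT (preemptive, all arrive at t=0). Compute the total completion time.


Since all jobs arrive at t=0, SRPT equals SPT ordering.
SPT order: [3, 5, 12, 15, 15]
Completion times:
  Job 1: p=3, C=3
  Job 2: p=5, C=8
  Job 3: p=12, C=20
  Job 4: p=15, C=35
  Job 5: p=15, C=50
Total completion time = 3 + 8 + 20 + 35 + 50 = 116

116


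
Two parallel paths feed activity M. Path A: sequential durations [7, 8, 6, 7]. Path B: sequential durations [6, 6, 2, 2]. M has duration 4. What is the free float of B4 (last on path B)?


ES(B4) = sum of predecessors on chain B = 14
EF(B4) = ES + duration = 14 + 2 = 16
Successor of B4 is M. ES(M) = max(sum(A), sum(B)) = max(28, 16) = 28
Free float = ES(successor) - EF(current) = 28 - 16 = 12

12


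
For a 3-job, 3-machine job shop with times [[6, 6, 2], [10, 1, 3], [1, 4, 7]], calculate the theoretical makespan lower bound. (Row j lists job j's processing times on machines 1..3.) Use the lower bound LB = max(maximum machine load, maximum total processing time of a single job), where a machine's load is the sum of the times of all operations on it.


Machine loads:
  Machine 1: 6 + 10 + 1 = 17
  Machine 2: 6 + 1 + 4 = 11
  Machine 3: 2 + 3 + 7 = 12
Max machine load = 17
Job totals:
  Job 1: 14
  Job 2: 14
  Job 3: 12
Max job total = 14
Lower bound = max(17, 14) = 17

17


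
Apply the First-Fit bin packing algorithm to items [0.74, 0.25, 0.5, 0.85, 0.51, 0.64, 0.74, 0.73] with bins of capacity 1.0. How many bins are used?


Place items sequentially using First-Fit:
  Item 0.74 -> new Bin 1
  Item 0.25 -> Bin 1 (now 0.99)
  Item 0.5 -> new Bin 2
  Item 0.85 -> new Bin 3
  Item 0.51 -> new Bin 4
  Item 0.64 -> new Bin 5
  Item 0.74 -> new Bin 6
  Item 0.73 -> new Bin 7
Total bins used = 7

7


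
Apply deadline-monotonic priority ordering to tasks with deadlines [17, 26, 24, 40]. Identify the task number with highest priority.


Sort tasks by relative deadline (ascending):
  Task 1: deadline = 17
  Task 3: deadline = 24
  Task 2: deadline = 26
  Task 4: deadline = 40
Priority order (highest first): [1, 3, 2, 4]
Highest priority task = 1

1


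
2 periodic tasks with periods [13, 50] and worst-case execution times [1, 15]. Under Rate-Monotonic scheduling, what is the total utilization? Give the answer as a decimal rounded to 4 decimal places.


Compute individual utilizations (exact fractions):
  Task 1: C/T = 1/13 (approx. 0.0769)
  Task 2: C/T = 15/50 = 3/10 (approx. 0.3)
Total utilization U = 1/13 + 3/10 = 49/130
Rounded to 4 decimal places: U = 0.3769
RM (Liu & Layland) bound for 2 tasks = 0.828427; compare with U = 49/130 (approx. 0.376923)
U <= bound, so schedulable by RM sufficient condition.

0.3769


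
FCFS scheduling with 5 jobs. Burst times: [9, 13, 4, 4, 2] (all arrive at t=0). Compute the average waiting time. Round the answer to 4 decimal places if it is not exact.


FCFS order (as given): [9, 13, 4, 4, 2]
Waiting times:
  Job 1: wait = 0
  Job 2: wait = 9
  Job 3: wait = 22
  Job 4: wait = 26
  Job 5: wait = 30
Sum of waiting times = 87
Average waiting time = 87/5 = 17.4

17.4


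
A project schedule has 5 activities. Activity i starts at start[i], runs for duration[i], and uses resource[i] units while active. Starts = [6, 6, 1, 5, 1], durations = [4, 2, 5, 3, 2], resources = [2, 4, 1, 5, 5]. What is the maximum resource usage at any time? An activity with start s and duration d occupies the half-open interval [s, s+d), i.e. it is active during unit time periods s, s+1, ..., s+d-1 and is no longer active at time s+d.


Each activity i is active on [start_i, start_i + duration_i).
Compute total resource usage per time slot:
  t=0: active resources = [], total = 0
  t=1: active resources = [1, 5], total = 6
  t=2: active resources = [1, 5], total = 6
  t=3: active resources = [1], total = 1
  t=4: active resources = [1], total = 1
  t=5: active resources = [1, 5], total = 6
  t=6: active resources = [2, 4, 5], total = 11
  t=7: active resources = [2, 4, 5], total = 11
  t=8: active resources = [2], total = 2
  t=9: active resources = [2], total = 2
Peak resource demand = 11

11


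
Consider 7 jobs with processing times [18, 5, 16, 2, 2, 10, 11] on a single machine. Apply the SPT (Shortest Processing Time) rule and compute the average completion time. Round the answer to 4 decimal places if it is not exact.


Sort jobs by processing time (SPT order): [2, 2, 5, 10, 11, 16, 18]
Compute completion times sequentially:
  Job 1: processing = 2, completes at 2
  Job 2: processing = 2, completes at 4
  Job 3: processing = 5, completes at 9
  Job 4: processing = 10, completes at 19
  Job 5: processing = 11, completes at 30
  Job 6: processing = 16, completes at 46
  Job 7: processing = 18, completes at 64
Sum of completion times = 174
Average completion time = 174/7 = 24.8571

24.8571


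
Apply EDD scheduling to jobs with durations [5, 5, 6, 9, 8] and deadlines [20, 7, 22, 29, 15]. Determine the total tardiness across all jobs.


Sort by due date (EDD order): [(5, 7), (8, 15), (5, 20), (6, 22), (9, 29)]
Compute completion times and tardiness:
  Job 1: p=5, d=7, C=5, tardiness=max(0,5-7)=0
  Job 2: p=8, d=15, C=13, tardiness=max(0,13-15)=0
  Job 3: p=5, d=20, C=18, tardiness=max(0,18-20)=0
  Job 4: p=6, d=22, C=24, tardiness=max(0,24-22)=2
  Job 5: p=9, d=29, C=33, tardiness=max(0,33-29)=4
Total tardiness = 6

6


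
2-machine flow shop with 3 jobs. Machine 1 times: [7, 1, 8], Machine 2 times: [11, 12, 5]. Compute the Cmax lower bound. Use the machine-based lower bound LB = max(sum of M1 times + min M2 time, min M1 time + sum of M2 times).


LB1 = sum(M1 times) + min(M2 times) = 16 + 5 = 21
LB2 = min(M1 times) + sum(M2 times) = 1 + 28 = 29
Lower bound = max(LB1, LB2) = max(21, 29) = 29

29


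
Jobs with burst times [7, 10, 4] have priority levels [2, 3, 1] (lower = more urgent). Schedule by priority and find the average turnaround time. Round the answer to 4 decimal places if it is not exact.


Sort by priority (ascending = highest first):
Order: [(1, 4), (2, 7), (3, 10)]
Completion times:
  Priority 1, burst=4, C=4
  Priority 2, burst=7, C=11
  Priority 3, burst=10, C=21
Average turnaround = 36/3 = 12.0

12.0


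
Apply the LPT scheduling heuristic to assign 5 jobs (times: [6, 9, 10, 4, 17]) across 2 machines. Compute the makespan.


Sort jobs in decreasing order (LPT): [17, 10, 9, 6, 4]
Assign each job to the least loaded machine:
  Machine 1: jobs [17, 6], load = 23
  Machine 2: jobs [10, 9, 4], load = 23
Makespan = max load = 23

23


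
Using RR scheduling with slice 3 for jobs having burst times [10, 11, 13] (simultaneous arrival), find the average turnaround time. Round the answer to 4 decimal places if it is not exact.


Time quantum = 3
Execution trace:
  J1 runs 3 units, time = 3
  J2 runs 3 units, time = 6
  J3 runs 3 units, time = 9
  J1 runs 3 units, time = 12
  J2 runs 3 units, time = 15
  J3 runs 3 units, time = 18
  J1 runs 3 units, time = 21
  J2 runs 3 units, time = 24
  J3 runs 3 units, time = 27
  J1 runs 1 units, time = 28
  J2 runs 2 units, time = 30
  J3 runs 3 units, time = 33
  J3 runs 1 units, time = 34
Finish times: [28, 30, 34]
Average turnaround = 92/3 = 30.6667

30.6667


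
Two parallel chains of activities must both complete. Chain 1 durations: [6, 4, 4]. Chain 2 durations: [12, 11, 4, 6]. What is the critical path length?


Path A total = 6 + 4 + 4 = 14
Path B total = 12 + 11 + 4 + 6 = 33
Critical path = longest path = max(14, 33) = 33

33


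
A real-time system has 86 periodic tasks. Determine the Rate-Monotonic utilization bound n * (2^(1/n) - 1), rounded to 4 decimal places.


Compute 2^(1/86) = 1.0080924190
Subtract 1: 1.0080924190 - 1 = 0.0080924190
Multiply by n: 86 * 0.0080924190 = 0.6959480340
Round to 4 dp: 0.6959

0.6959


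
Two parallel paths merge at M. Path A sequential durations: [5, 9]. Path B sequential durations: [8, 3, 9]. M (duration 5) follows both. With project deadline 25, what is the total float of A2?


Forward pass: ES(A2) = sum of predecessors on chain A = 5
EF = ES + duration = 5 + 9 = 14
Backward pass: LF(M) = deadline = 25; LS(M) = 25 - 5 = 20
LF(A2) = LS(M) - sum(successors on chain A) = 20 - 0 = 20
LS = LF - duration = 20 - 9 = 11
Total float = LS - ES = 11 - 5 = 6

6


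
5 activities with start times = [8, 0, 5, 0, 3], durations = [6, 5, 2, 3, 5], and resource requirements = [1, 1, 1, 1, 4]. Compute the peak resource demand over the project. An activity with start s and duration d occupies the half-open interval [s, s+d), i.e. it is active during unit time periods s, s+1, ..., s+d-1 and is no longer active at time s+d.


Each activity i is active on [start_i, start_i + duration_i).
Compute total resource usage per time slot:
  t=0: active resources = [1, 1], total = 2
  t=1: active resources = [1, 1], total = 2
  t=2: active resources = [1, 1], total = 2
  t=3: active resources = [1, 4], total = 5
  t=4: active resources = [1, 4], total = 5
  t=5: active resources = [1, 4], total = 5
  t=6: active resources = [1, 4], total = 5
  t=7: active resources = [4], total = 4
  t=8: active resources = [1], total = 1
  t=9: active resources = [1], total = 1
  t=10: active resources = [1], total = 1
  t=11: active resources = [1], total = 1
  t=12: active resources = [1], total = 1
  t=13: active resources = [1], total = 1
Peak resource demand = 5

5


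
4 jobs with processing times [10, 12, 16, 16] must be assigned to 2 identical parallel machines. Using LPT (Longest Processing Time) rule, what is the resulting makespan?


Sort jobs in decreasing order (LPT): [16, 16, 12, 10]
Assign each job to the least loaded machine:
  Machine 1: jobs [16, 12], load = 28
  Machine 2: jobs [16, 10], load = 26
Makespan = max load = 28

28


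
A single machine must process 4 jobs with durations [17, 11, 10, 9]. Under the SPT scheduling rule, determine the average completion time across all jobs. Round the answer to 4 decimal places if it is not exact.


Sort jobs by processing time (SPT order): [9, 10, 11, 17]
Compute completion times sequentially:
  Job 1: processing = 9, completes at 9
  Job 2: processing = 10, completes at 19
  Job 3: processing = 11, completes at 30
  Job 4: processing = 17, completes at 47
Sum of completion times = 105
Average completion time = 105/4 = 26.25

26.25


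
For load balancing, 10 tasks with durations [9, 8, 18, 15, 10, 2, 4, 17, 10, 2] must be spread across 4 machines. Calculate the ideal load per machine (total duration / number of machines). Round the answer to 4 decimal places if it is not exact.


Total processing time = 9 + 8 + 18 + 15 + 10 + 2 + 4 + 17 + 10 + 2 = 95
Number of machines = 4
Ideal balanced load = 95 / 4 = 23.75

23.75


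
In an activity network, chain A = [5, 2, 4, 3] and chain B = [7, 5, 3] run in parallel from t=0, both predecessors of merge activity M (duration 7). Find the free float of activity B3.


ES(B3) = sum of predecessors on chain B = 12
EF(B3) = ES + duration = 12 + 3 = 15
Successor of B3 is M. ES(M) = max(sum(A), sum(B)) = max(14, 15) = 15
Free float = ES(successor) - EF(current) = 15 - 15 = 0

0


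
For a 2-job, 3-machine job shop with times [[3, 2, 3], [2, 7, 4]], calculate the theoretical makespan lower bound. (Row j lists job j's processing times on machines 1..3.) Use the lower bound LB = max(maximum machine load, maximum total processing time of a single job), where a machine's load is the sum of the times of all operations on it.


Machine loads:
  Machine 1: 3 + 2 = 5
  Machine 2: 2 + 7 = 9
  Machine 3: 3 + 4 = 7
Max machine load = 9
Job totals:
  Job 1: 8
  Job 2: 13
Max job total = 13
Lower bound = max(9, 13) = 13

13


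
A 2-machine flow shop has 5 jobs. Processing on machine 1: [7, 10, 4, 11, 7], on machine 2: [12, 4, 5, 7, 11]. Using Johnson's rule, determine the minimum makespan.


Apply Johnson's rule:
  Group 1 (a <= b): [(3, 4, 5), (1, 7, 12), (5, 7, 11)]
  Group 2 (a > b): [(4, 11, 7), (2, 10, 4)]
Optimal job order: [3, 1, 5, 4, 2]
Schedule:
  Job 3: M1 done at 4, M2 done at 9
  Job 1: M1 done at 11, M2 done at 23
  Job 5: M1 done at 18, M2 done at 34
  Job 4: M1 done at 29, M2 done at 41
  Job 2: M1 done at 39, M2 done at 45
Makespan = 45

45


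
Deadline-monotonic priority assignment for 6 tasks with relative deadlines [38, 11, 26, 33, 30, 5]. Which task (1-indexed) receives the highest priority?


Sort tasks by relative deadline (ascending):
  Task 6: deadline = 5
  Task 2: deadline = 11
  Task 3: deadline = 26
  Task 5: deadline = 30
  Task 4: deadline = 33
  Task 1: deadline = 38
Priority order (highest first): [6, 2, 3, 5, 4, 1]
Highest priority task = 6

6


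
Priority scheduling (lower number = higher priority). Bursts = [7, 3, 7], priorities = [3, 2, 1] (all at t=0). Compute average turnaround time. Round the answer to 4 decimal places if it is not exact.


Sort by priority (ascending = highest first):
Order: [(1, 7), (2, 3), (3, 7)]
Completion times:
  Priority 1, burst=7, C=7
  Priority 2, burst=3, C=10
  Priority 3, burst=7, C=17
Average turnaround = 34/3 = 11.3333

11.3333


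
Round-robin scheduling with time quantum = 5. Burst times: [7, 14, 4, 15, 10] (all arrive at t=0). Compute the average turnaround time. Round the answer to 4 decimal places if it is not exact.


Time quantum = 5
Execution trace:
  J1 runs 5 units, time = 5
  J2 runs 5 units, time = 10
  J3 runs 4 units, time = 14
  J4 runs 5 units, time = 19
  J5 runs 5 units, time = 24
  J1 runs 2 units, time = 26
  J2 runs 5 units, time = 31
  J4 runs 5 units, time = 36
  J5 runs 5 units, time = 41
  J2 runs 4 units, time = 45
  J4 runs 5 units, time = 50
Finish times: [26, 45, 14, 50, 41]
Average turnaround = 176/5 = 35.2

35.2


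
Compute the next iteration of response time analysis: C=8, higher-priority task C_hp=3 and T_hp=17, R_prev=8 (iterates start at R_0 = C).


R_next = C + ceil(R_prev / T_hp) * C_hp
ceil(8 / 17) = ceil(0.4706) = 1
Interference = 1 * 3 = 3
R_next = 8 + 3 = 11

11


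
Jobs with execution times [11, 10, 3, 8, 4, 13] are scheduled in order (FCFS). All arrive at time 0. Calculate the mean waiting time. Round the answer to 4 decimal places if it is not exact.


FCFS order (as given): [11, 10, 3, 8, 4, 13]
Waiting times:
  Job 1: wait = 0
  Job 2: wait = 11
  Job 3: wait = 21
  Job 4: wait = 24
  Job 5: wait = 32
  Job 6: wait = 36
Sum of waiting times = 124
Average waiting time = 124/6 = 20.6667

20.6667


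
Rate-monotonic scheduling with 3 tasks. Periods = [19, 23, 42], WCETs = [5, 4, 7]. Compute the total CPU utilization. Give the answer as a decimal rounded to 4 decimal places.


Compute individual utilizations (exact fractions):
  Task 1: C/T = 5/19 (approx. 0.2632)
  Task 2: C/T = 4/23 (approx. 0.1739)
  Task 3: C/T = 7/42 = 1/6 (approx. 0.1667)
Total utilization U = 5/19 + 4/23 + 1/6 = 1583/2622
Rounded to 4 decimal places: U = 0.6037
RM (Liu & Layland) bound for 3 tasks = 0.779763; compare with U = 1583/2622 (approx. 0.603738)
U <= bound, so schedulable by RM sufficient condition.

0.6037


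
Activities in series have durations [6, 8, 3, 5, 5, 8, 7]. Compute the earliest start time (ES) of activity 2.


Activity 2 starts after activities 1 through 1 complete.
Predecessor durations: [6]
ES = 6 = 6

6


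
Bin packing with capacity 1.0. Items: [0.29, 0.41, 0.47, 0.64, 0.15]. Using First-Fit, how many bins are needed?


Place items sequentially using First-Fit:
  Item 0.29 -> new Bin 1
  Item 0.41 -> Bin 1 (now 0.7)
  Item 0.47 -> new Bin 2
  Item 0.64 -> new Bin 3
  Item 0.15 -> Bin 1 (now 0.85)
Total bins used = 3

3


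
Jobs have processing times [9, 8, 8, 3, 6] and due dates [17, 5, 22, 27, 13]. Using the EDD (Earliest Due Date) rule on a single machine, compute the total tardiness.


Sort by due date (EDD order): [(8, 5), (6, 13), (9, 17), (8, 22), (3, 27)]
Compute completion times and tardiness:
  Job 1: p=8, d=5, C=8, tardiness=max(0,8-5)=3
  Job 2: p=6, d=13, C=14, tardiness=max(0,14-13)=1
  Job 3: p=9, d=17, C=23, tardiness=max(0,23-17)=6
  Job 4: p=8, d=22, C=31, tardiness=max(0,31-22)=9
  Job 5: p=3, d=27, C=34, tardiness=max(0,34-27)=7
Total tardiness = 26

26


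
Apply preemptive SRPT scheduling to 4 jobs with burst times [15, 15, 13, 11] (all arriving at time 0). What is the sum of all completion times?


Since all jobs arrive at t=0, SRPT equals SPT ordering.
SPT order: [11, 13, 15, 15]
Completion times:
  Job 1: p=11, C=11
  Job 2: p=13, C=24
  Job 3: p=15, C=39
  Job 4: p=15, C=54
Total completion time = 11 + 24 + 39 + 54 = 128

128


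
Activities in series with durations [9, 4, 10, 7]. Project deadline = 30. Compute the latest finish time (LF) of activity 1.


LF(activity 1) = deadline - sum of successor durations
Successors: activities 2 through 4 with durations [4, 10, 7]
Sum of successor durations = 21
LF = 30 - 21 = 9

9


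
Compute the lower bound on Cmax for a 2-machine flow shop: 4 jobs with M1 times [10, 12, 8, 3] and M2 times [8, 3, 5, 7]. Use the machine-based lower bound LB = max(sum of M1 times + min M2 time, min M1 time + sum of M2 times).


LB1 = sum(M1 times) + min(M2 times) = 33 + 3 = 36
LB2 = min(M1 times) + sum(M2 times) = 3 + 23 = 26
Lower bound = max(LB1, LB2) = max(36, 26) = 36

36


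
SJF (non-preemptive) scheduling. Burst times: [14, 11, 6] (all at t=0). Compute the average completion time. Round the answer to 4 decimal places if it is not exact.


SJF order (ascending): [6, 11, 14]
Completion times:
  Job 1: burst=6, C=6
  Job 2: burst=11, C=17
  Job 3: burst=14, C=31
Average completion = 54/3 = 18.0

18.0


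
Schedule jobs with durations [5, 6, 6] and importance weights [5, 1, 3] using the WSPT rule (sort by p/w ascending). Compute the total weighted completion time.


Compute p/w ratios and sort ascending (WSPT): [(5, 5), (6, 3), (6, 1)]
Compute weighted completion times:
  Job (p=5,w=5): C=5, w*C=5*5=25
  Job (p=6,w=3): C=11, w*C=3*11=33
  Job (p=6,w=1): C=17, w*C=1*17=17
Total weighted completion time = 75

75


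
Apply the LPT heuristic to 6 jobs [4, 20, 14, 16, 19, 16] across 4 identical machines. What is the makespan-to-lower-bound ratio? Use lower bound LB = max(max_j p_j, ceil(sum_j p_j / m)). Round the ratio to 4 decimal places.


LPT order: [20, 19, 16, 16, 14, 4]
Machine loads after assignment: [20, 19, 30, 20]
LPT makespan = 30
Lower bound = max(max_job, ceil(total/4)) = max(20, 23) = 23
Ratio = 30 / 23 = 1.3043

1.3043


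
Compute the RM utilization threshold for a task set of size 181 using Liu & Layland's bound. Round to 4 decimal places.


Compute 2^(1/181) = 1.0038368845
Subtract 1: 1.0038368845 - 1 = 0.0038368845
Multiply by n: 181 * 0.0038368845 = 0.6944760945
Round to 4 dp: 0.6945

0.6945


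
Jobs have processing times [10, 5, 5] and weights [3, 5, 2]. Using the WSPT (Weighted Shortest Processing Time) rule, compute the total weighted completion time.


Compute p/w ratios and sort ascending (WSPT): [(5, 5), (5, 2), (10, 3)]
Compute weighted completion times:
  Job (p=5,w=5): C=5, w*C=5*5=25
  Job (p=5,w=2): C=10, w*C=2*10=20
  Job (p=10,w=3): C=20, w*C=3*20=60
Total weighted completion time = 105

105


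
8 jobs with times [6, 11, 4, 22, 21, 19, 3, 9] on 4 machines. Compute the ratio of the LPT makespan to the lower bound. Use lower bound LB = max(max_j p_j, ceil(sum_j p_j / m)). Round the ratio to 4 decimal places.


LPT order: [22, 21, 19, 11, 9, 6, 4, 3]
Machine loads after assignment: [22, 24, 25, 24]
LPT makespan = 25
Lower bound = max(max_job, ceil(total/4)) = max(22, 24) = 24
Ratio = 25 / 24 = 1.0417

1.0417


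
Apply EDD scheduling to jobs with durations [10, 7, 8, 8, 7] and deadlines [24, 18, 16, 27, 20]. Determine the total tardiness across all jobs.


Sort by due date (EDD order): [(8, 16), (7, 18), (7, 20), (10, 24), (8, 27)]
Compute completion times and tardiness:
  Job 1: p=8, d=16, C=8, tardiness=max(0,8-16)=0
  Job 2: p=7, d=18, C=15, tardiness=max(0,15-18)=0
  Job 3: p=7, d=20, C=22, tardiness=max(0,22-20)=2
  Job 4: p=10, d=24, C=32, tardiness=max(0,32-24)=8
  Job 5: p=8, d=27, C=40, tardiness=max(0,40-27)=13
Total tardiness = 23

23


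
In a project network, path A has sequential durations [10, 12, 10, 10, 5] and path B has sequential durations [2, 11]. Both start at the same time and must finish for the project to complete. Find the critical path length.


Path A total = 10 + 12 + 10 + 10 + 5 = 47
Path B total = 2 + 11 = 13
Critical path = longest path = max(47, 13) = 47

47


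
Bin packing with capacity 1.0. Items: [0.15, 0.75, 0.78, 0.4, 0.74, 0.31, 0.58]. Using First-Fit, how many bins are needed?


Place items sequentially using First-Fit:
  Item 0.15 -> new Bin 1
  Item 0.75 -> Bin 1 (now 0.9)
  Item 0.78 -> new Bin 2
  Item 0.4 -> new Bin 3
  Item 0.74 -> new Bin 4
  Item 0.31 -> Bin 3 (now 0.71)
  Item 0.58 -> new Bin 5
Total bins used = 5

5


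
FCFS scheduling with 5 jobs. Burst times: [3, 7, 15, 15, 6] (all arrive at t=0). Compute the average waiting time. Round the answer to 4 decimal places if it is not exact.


FCFS order (as given): [3, 7, 15, 15, 6]
Waiting times:
  Job 1: wait = 0
  Job 2: wait = 3
  Job 3: wait = 10
  Job 4: wait = 25
  Job 5: wait = 40
Sum of waiting times = 78
Average waiting time = 78/5 = 15.6

15.6


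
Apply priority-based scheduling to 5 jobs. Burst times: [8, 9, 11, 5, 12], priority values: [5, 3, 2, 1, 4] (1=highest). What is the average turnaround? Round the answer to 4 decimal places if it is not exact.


Sort by priority (ascending = highest first):
Order: [(1, 5), (2, 11), (3, 9), (4, 12), (5, 8)]
Completion times:
  Priority 1, burst=5, C=5
  Priority 2, burst=11, C=16
  Priority 3, burst=9, C=25
  Priority 4, burst=12, C=37
  Priority 5, burst=8, C=45
Average turnaround = 128/5 = 25.6

25.6


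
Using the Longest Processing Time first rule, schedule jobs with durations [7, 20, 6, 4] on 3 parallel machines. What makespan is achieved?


Sort jobs in decreasing order (LPT): [20, 7, 6, 4]
Assign each job to the least loaded machine:
  Machine 1: jobs [20], load = 20
  Machine 2: jobs [7], load = 7
  Machine 3: jobs [6, 4], load = 10
Makespan = max load = 20

20


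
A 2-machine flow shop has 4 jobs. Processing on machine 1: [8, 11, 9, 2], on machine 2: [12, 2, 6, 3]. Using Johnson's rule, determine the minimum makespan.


Apply Johnson's rule:
  Group 1 (a <= b): [(4, 2, 3), (1, 8, 12)]
  Group 2 (a > b): [(3, 9, 6), (2, 11, 2)]
Optimal job order: [4, 1, 3, 2]
Schedule:
  Job 4: M1 done at 2, M2 done at 5
  Job 1: M1 done at 10, M2 done at 22
  Job 3: M1 done at 19, M2 done at 28
  Job 2: M1 done at 30, M2 done at 32
Makespan = 32

32


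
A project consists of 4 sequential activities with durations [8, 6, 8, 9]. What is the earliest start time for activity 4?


Activity 4 starts after activities 1 through 3 complete.
Predecessor durations: [8, 6, 8]
ES = 8 + 6 + 8 = 22

22


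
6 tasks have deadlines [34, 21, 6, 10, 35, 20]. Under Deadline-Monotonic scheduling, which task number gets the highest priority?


Sort tasks by relative deadline (ascending):
  Task 3: deadline = 6
  Task 4: deadline = 10
  Task 6: deadline = 20
  Task 2: deadline = 21
  Task 1: deadline = 34
  Task 5: deadline = 35
Priority order (highest first): [3, 4, 6, 2, 1, 5]
Highest priority task = 3

3


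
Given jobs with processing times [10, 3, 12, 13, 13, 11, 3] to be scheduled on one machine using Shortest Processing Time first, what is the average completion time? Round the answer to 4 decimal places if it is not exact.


Sort jobs by processing time (SPT order): [3, 3, 10, 11, 12, 13, 13]
Compute completion times sequentially:
  Job 1: processing = 3, completes at 3
  Job 2: processing = 3, completes at 6
  Job 3: processing = 10, completes at 16
  Job 4: processing = 11, completes at 27
  Job 5: processing = 12, completes at 39
  Job 6: processing = 13, completes at 52
  Job 7: processing = 13, completes at 65
Sum of completion times = 208
Average completion time = 208/7 = 29.7143

29.7143


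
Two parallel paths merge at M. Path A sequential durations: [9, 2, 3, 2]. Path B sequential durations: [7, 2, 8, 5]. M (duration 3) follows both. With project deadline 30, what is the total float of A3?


Forward pass: ES(A3) = sum of predecessors on chain A = 11
EF = ES + duration = 11 + 3 = 14
Backward pass: LF(M) = deadline = 30; LS(M) = 30 - 3 = 27
LF(A3) = LS(M) - sum(successors on chain A) = 27 - 2 = 25
LS = LF - duration = 25 - 3 = 22
Total float = LS - ES = 22 - 11 = 11

11


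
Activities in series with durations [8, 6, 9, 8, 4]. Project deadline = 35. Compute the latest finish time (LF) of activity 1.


LF(activity 1) = deadline - sum of successor durations
Successors: activities 2 through 5 with durations [6, 9, 8, 4]
Sum of successor durations = 27
LF = 35 - 27 = 8

8


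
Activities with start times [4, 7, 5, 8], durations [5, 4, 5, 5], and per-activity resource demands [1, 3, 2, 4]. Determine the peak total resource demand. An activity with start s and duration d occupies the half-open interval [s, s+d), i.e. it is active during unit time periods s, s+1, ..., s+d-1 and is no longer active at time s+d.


Each activity i is active on [start_i, start_i + duration_i).
Compute total resource usage per time slot:
  t=0: active resources = [], total = 0
  t=1: active resources = [], total = 0
  t=2: active resources = [], total = 0
  t=3: active resources = [], total = 0
  t=4: active resources = [1], total = 1
  t=5: active resources = [1, 2], total = 3
  t=6: active resources = [1, 2], total = 3
  t=7: active resources = [1, 3, 2], total = 6
  t=8: active resources = [1, 3, 2, 4], total = 10
  t=9: active resources = [3, 2, 4], total = 9
  t=10: active resources = [3, 4], total = 7
  t=11: active resources = [4], total = 4
  t=12: active resources = [4], total = 4
Peak resource demand = 10

10
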